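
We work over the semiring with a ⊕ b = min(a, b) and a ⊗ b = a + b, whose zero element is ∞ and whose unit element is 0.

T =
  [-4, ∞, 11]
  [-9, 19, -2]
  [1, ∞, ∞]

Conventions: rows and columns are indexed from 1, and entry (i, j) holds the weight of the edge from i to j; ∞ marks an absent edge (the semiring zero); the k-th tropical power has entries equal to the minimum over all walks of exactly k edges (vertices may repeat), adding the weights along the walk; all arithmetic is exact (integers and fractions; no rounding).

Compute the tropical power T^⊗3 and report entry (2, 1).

T^⊗2:
  [-8, ∞, 7]
  [-13, 38, 2]
  [-3, ∞, 12]
T^⊗3:
  [-12, ∞, 3]
  [-17, 57, -2]
  [-7, ∞, 8]
Key observation: the optimum is the walk 2->1->1->1, with weight (-9) + (-4) + (-4) = -17.
Optimal value attained by: walk 2->1->1->1.
Answer: (T^⊗3)[2][1] = -17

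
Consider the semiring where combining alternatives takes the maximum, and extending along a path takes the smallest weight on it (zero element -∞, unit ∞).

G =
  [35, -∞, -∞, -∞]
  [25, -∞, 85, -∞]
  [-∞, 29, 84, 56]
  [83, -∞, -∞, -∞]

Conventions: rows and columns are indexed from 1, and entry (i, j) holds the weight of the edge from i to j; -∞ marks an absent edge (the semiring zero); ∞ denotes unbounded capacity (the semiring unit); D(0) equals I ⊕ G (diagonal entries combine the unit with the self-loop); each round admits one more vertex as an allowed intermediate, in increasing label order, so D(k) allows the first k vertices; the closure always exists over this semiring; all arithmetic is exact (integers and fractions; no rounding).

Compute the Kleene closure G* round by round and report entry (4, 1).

D(0):
  [∞, -∞, -∞, -∞]
  [25, ∞, 85, -∞]
  [-∞, 29, ∞, 56]
  [83, -∞, -∞, ∞]
D(1):
  [∞, -∞, -∞, -∞]
  [25, ∞, 85, -∞]
  [-∞, 29, ∞, 56]
  [83, -∞, -∞, ∞]
D(2):
  [∞, -∞, -∞, -∞]
  [25, ∞, 85, -∞]
  [25, 29, ∞, 56]
  [83, -∞, -∞, ∞]
D(3):
  [∞, -∞, -∞, -∞]
  [25, ∞, 85, 56]
  [25, 29, ∞, 56]
  [83, -∞, -∞, ∞]
D(4):
  [∞, -∞, -∞, -∞]
  [56, ∞, 85, 56]
  [56, 29, ∞, 56]
  [83, -∞, -∞, ∞]
Answer: G*[4][1] = 83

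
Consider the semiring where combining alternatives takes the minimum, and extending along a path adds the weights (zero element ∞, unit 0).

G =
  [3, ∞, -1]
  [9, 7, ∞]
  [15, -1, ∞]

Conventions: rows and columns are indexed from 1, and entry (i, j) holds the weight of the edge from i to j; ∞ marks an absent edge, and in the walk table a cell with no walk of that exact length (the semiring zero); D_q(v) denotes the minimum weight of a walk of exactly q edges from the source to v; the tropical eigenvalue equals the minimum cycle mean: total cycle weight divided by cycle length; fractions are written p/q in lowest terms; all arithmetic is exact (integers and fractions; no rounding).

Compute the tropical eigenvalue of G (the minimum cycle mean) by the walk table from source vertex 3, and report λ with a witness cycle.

q=0: [∞, ∞, 0]
q=1: [15, -1, ∞]
q=2: [8, 6, 14]
q=3: [11, 13, 7]
Optimal cycle mean attained by: cycle 1->3->2->1, total (-1) + (-1) + 9, length 3.
Answer: λ = 7/3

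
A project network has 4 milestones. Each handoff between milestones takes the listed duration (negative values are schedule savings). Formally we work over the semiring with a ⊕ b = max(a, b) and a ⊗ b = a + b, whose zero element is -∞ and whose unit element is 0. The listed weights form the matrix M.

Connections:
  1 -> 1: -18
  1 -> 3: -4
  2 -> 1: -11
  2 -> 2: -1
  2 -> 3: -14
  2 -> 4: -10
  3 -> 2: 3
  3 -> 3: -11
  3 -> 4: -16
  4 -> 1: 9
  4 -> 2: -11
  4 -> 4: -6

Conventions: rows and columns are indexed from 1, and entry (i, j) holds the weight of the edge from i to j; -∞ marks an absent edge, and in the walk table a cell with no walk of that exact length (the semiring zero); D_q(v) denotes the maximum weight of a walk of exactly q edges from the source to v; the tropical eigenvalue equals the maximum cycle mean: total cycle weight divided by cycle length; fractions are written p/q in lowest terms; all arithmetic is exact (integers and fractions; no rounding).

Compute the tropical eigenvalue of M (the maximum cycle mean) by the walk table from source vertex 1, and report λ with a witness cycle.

q=0: [0, -∞, -∞, -∞]
q=1: [-18, -∞, -4, -∞]
q=2: [-36, -1, -15, -20]
q=3: [-11, -2, -15, -11]
q=4: [-2, -3, -15, -12]
Optimal cycle mean attained by: cycle 1->3->2->4->1, total (-4) + 3 + (-10) + 9, length 4.
Answer: λ = -1/2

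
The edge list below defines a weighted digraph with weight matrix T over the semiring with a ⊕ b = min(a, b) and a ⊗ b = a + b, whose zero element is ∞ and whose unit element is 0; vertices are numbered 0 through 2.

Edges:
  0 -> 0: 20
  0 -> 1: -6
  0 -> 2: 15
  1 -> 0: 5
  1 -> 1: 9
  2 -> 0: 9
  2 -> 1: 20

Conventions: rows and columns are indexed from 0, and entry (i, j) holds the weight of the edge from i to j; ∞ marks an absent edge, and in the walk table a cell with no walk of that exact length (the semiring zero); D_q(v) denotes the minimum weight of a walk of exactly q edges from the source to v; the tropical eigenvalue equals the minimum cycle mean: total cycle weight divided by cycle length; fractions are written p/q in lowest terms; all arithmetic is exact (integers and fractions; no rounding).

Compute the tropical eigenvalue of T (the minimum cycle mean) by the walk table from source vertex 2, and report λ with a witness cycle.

q=0: [∞, ∞, 0]
q=1: [9, 20, ∞]
q=2: [25, 3, 24]
q=3: [8, 12, 40]
Optimal cycle mean attained by: cycle 0->1->0, total (-6) + 5, length 2.
Answer: λ = -1/2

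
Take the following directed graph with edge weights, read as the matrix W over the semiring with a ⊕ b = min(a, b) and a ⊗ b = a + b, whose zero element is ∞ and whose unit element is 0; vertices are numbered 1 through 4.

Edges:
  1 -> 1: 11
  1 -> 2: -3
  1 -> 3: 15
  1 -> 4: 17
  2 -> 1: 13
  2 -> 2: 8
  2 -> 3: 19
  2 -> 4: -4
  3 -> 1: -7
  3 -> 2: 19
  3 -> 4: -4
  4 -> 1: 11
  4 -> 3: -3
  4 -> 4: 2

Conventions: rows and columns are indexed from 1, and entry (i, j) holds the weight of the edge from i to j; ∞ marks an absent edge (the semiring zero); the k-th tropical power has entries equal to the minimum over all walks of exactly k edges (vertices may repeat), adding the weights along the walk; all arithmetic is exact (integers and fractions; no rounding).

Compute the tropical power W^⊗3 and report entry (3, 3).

W^⊗2:
  [8, 5, 14, -7]
  [7, 10, -7, -2]
  [4, -10, -7, -2]
  [-10, 8, -1, -7]
W^⊗3:
  [4, 5, -10, -5]
  [-14, 4, -5, -11]
  [-14, -2, -5, -14]
  [-8, -13, -10, -5]
Key observation: the optimum is the walk 3->4->4->3, with weight (-4) + 2 + (-3) = -5.
Optimal value attained by: walk 3->4->4->3.
Answer: (W^⊗3)[3][3] = -5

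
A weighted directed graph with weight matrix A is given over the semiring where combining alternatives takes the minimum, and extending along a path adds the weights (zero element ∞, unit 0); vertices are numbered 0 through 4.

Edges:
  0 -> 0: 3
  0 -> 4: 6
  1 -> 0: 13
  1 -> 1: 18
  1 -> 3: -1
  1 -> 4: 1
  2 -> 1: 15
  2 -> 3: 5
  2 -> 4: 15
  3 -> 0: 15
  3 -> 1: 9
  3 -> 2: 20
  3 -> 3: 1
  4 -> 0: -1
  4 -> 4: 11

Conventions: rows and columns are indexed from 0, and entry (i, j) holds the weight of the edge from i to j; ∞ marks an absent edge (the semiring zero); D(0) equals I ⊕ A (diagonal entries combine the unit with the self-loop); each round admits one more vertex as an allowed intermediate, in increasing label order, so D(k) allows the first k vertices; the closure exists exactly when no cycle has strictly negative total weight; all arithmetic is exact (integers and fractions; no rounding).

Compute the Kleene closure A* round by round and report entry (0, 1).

D(0):
  [0, ∞, ∞, ∞, 6]
  [13, 0, ∞, -1, 1]
  [∞, 15, 0, 5, 15]
  [15, 9, 20, 0, ∞]
  [-1, ∞, ∞, ∞, 0]
D(1):
  [0, ∞, ∞, ∞, 6]
  [13, 0, ∞, -1, 1]
  [∞, 15, 0, 5, 15]
  [15, 9, 20, 0, 21]
  [-1, ∞, ∞, ∞, 0]
D(2):
  [0, ∞, ∞, ∞, 6]
  [13, 0, ∞, -1, 1]
  [28, 15, 0, 5, 15]
  [15, 9, 20, 0, 10]
  [-1, ∞, ∞, ∞, 0]
D(3):
  [0, ∞, ∞, ∞, 6]
  [13, 0, ∞, -1, 1]
  [28, 15, 0, 5, 15]
  [15, 9, 20, 0, 10]
  [-1, ∞, ∞, ∞, 0]
D(4):
  [0, ∞, ∞, ∞, 6]
  [13, 0, 19, -1, 1]
  [20, 14, 0, 5, 15]
  [15, 9, 20, 0, 10]
  [-1, ∞, ∞, ∞, 0]
D(5):
  [0, ∞, ∞, ∞, 6]
  [0, 0, 19, -1, 1]
  [14, 14, 0, 5, 15]
  [9, 9, 20, 0, 10]
  [-1, ∞, ∞, ∞, 0]
Answer: A*[0][1] = ∞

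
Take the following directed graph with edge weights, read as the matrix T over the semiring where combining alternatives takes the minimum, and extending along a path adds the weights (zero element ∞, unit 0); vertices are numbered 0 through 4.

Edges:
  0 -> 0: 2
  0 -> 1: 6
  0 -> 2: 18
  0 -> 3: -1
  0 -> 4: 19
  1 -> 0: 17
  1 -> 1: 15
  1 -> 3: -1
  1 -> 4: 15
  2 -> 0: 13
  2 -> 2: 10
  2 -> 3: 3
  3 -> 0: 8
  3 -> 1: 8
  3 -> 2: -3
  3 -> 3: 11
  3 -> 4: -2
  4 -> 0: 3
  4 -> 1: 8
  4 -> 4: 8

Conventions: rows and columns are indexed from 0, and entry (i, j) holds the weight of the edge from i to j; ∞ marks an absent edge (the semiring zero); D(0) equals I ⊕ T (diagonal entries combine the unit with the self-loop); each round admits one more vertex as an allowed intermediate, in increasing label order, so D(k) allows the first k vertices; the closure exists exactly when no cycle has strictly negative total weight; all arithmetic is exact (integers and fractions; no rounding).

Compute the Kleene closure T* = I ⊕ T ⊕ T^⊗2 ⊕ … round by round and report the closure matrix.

D(0):
  [0, 6, 18, -1, 19]
  [17, 0, ∞, -1, 15]
  [13, ∞, 0, 3, ∞]
  [8, 8, -3, 0, -2]
  [3, 8, ∞, ∞, 0]
D(1):
  [0, 6, 18, -1, 19]
  [17, 0, 35, -1, 15]
  [13, 19, 0, 3, 32]
  [8, 8, -3, 0, -2]
  [3, 8, 21, 2, 0]
D(2):
  [0, 6, 18, -1, 19]
  [17, 0, 35, -1, 15]
  [13, 19, 0, 3, 32]
  [8, 8, -3, 0, -2]
  [3, 8, 21, 2, 0]
D(3):
  [0, 6, 18, -1, 19]
  [17, 0, 35, -1, 15]
  [13, 19, 0, 3, 32]
  [8, 8, -3, 0, -2]
  [3, 8, 21, 2, 0]
D(4):
  [0, 6, -4, -1, -3]
  [7, 0, -4, -1, -3]
  [11, 11, 0, 3, 1]
  [8, 8, -3, 0, -2]
  [3, 8, -1, 2, 0]
D(5):
  [0, 5, -4, -1, -3]
  [0, 0, -4, -1, -3]
  [4, 9, 0, 3, 1]
  [1, 6, -3, 0, -2]
  [3, 8, -1, 2, 0]
Answer: T* = [[0, 5, -4, -1, -3], [0, 0, -4, -1, -3], [4, 9, 0, 3, 1], [1, 6, -3, 0, -2], [3, 8, -1, 2, 0]]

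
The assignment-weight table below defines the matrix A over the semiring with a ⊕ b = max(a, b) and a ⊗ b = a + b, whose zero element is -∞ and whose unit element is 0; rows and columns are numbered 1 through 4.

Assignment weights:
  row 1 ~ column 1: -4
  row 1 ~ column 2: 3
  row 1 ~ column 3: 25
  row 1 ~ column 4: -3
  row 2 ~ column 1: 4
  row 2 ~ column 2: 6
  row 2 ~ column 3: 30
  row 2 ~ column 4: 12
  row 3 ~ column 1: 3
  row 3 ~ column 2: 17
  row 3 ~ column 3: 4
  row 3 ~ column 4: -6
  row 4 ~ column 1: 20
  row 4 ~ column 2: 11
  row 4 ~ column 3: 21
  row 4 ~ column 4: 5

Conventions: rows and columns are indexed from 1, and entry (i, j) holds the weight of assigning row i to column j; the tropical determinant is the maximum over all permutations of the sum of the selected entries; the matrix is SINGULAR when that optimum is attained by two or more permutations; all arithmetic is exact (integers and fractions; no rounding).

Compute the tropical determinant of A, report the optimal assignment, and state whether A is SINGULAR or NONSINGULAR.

σ = (1, 2, 3, 4): (-4) + 6 + 4 + 5 = 11
σ = (1, 2, 4, 3): (-4) + 6 + (-6) + 21 = 17
σ = (1, 3, 2, 4): (-4) + 30 + 17 + 5 = 48
σ = (1, 3, 4, 2): (-4) + 30 + (-6) + 11 = 31
σ = (1, 4, 2, 3): (-4) + 12 + 17 + 21 = 46
σ = (1, 4, 3, 2): (-4) + 12 + 4 + 11 = 23
σ = (2, 1, 3, 4): 3 + 4 + 4 + 5 = 16
σ = (2, 1, 4, 3): 3 + 4 + (-6) + 21 = 22
σ = (2, 3, 1, 4): 3 + 30 + 3 + 5 = 41
σ = (2, 3, 4, 1): 3 + 30 + (-6) + 20 = 47
σ = (2, 4, 1, 3): 3 + 12 + 3 + 21 = 39
σ = (2, 4, 3, 1): 3 + 12 + 4 + 20 = 39
σ = (3, 1, 2, 4): 25 + 4 + 17 + 5 = 51
σ = (3, 1, 4, 2): 25 + 4 + (-6) + 11 = 34
σ = (3, 2, 1, 4): 25 + 6 + 3 + 5 = 39
σ = (3, 2, 4, 1): 25 + 6 + (-6) + 20 = 45
σ = (3, 4, 1, 2): 25 + 12 + 3 + 11 = 51
σ = (3, 4, 2, 1): 25 + 12 + 17 + 20 = 74
σ = (4, 1, 2, 3): (-3) + 4 + 17 + 21 = 39
σ = (4, 1, 3, 2): (-3) + 4 + 4 + 11 = 16
σ = (4, 2, 1, 3): (-3) + 6 + 3 + 21 = 27
σ = (4, 2, 3, 1): (-3) + 6 + 4 + 20 = 27
σ = (4, 3, 1, 2): (-3) + 30 + 3 + 11 = 41
σ = (4, 3, 2, 1): (-3) + 30 + 17 + 20 = 64
Optimal value attained by: σ = (3, 4, 2, 1).
Answer: det⊕(A) = 74; verdict: NONSINGULAR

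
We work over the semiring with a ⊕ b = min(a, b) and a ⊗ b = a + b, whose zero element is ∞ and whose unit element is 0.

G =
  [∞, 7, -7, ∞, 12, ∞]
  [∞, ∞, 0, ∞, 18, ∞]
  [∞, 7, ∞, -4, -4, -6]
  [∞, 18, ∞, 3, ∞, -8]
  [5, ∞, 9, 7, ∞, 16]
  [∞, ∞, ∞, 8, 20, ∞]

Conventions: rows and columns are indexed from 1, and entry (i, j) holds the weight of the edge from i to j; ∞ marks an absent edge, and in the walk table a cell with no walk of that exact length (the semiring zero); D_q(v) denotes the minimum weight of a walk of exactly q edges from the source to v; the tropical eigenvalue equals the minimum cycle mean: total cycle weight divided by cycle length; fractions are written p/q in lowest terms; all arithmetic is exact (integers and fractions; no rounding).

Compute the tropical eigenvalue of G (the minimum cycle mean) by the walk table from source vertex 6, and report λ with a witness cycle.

q=0: [∞, ∞, ∞, ∞, ∞, 0]
q=1: [∞, ∞, ∞, 8, 20, ∞]
q=2: [25, 26, 29, 11, ∞, 0]
q=3: [∞, 29, 18, 8, 20, 3]
q=4: [25, 25, 29, 11, 14, 0]
q=5: [19, 29, 18, 8, 20, 3]
q=6: [25, 25, 12, 11, 14, 0]
Optimal cycle mean attained by: cycle 1->3->5->1, total (-7) + (-4) + 5, length 3.
Answer: λ = -2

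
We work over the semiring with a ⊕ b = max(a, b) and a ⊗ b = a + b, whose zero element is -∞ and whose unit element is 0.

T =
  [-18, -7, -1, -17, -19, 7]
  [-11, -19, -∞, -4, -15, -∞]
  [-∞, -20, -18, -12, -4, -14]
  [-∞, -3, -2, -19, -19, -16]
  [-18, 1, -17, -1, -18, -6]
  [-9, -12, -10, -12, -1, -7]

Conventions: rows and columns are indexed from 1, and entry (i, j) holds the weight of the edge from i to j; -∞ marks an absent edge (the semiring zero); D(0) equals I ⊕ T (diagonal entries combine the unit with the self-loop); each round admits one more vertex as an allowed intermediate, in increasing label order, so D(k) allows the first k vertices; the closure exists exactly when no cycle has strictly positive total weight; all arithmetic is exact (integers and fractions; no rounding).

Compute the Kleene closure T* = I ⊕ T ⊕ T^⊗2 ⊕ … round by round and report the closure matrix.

D(0):
  [0, -7, -1, -17, -19, 7]
  [-11, 0, -∞, -4, -15, -∞]
  [-∞, -20, 0, -12, -4, -14]
  [-∞, -3, -2, 0, -19, -16]
  [-18, 1, -17, -1, 0, -6]
  [-9, -12, -10, -12, -1, 0]
D(1):
  [0, -7, -1, -17, -19, 7]
  [-11, 0, -12, -4, -15, -4]
  [-∞, -20, 0, -12, -4, -14]
  [-∞, -3, -2, 0, -19, -16]
  [-18, 1, -17, -1, 0, -6]
  [-9, -12, -10, -12, -1, 0]
D(2):
  [0, -7, -1, -11, -19, 7]
  [-11, 0, -12, -4, -15, -4]
  [-31, -20, 0, -12, -4, -14]
  [-14, -3, -2, 0, -18, -7]
  [-10, 1, -11, -1, 0, -3]
  [-9, -12, -10, -12, -1, 0]
D(3):
  [0, -7, -1, -11, -5, 7]
  [-11, 0, -12, -4, -15, -4]
  [-31, -20, 0, -12, -4, -14]
  [-14, -3, -2, 0, -6, -7]
  [-10, 1, -11, -1, 0, -3]
  [-9, -12, -10, -12, -1, 0]
D(4):
  [0, -7, -1, -11, -5, 7]
  [-11, 0, -6, -4, -10, -4]
  [-26, -15, 0, -12, -4, -14]
  [-14, -3, -2, 0, -6, -7]
  [-10, 1, -3, -1, 0, -3]
  [-9, -12, -10, -12, -1, 0]
D(5):
  [0, -4, -1, -6, -5, 7]
  [-11, 0, -6, -4, -10, -4]
  [-14, -3, 0, -5, -4, -7]
  [-14, -3, -2, 0, -6, -7]
  [-10, 1, -3, -1, 0, -3]
  [-9, 0, -4, -2, -1, 0]
D(6):
  [0, 7, 3, 5, 6, 7]
  [-11, 0, -6, -4, -5, -4]
  [-14, -3, 0, -5, -4, -7]
  [-14, -3, -2, 0, -6, -7]
  [-10, 1, -3, -1, 0, -3]
  [-9, 0, -4, -2, -1, 0]
Answer: T* = [[0, 7, 3, 5, 6, 7], [-11, 0, -6, -4, -5, -4], [-14, -3, 0, -5, -4, -7], [-14, -3, -2, 0, -6, -7], [-10, 1, -3, -1, 0, -3], [-9, 0, -4, -2, -1, 0]]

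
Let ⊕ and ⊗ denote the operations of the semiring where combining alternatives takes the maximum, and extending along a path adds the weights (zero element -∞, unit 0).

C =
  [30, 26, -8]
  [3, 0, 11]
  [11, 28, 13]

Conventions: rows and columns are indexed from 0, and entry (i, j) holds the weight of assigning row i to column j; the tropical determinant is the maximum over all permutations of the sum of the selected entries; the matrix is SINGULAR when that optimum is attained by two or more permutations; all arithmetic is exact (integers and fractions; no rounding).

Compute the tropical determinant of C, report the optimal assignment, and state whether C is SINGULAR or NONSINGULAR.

σ = (0, 1, 2): 30 + 0 + 13 = 43
σ = (0, 2, 1): 30 + 11 + 28 = 69
σ = (1, 0, 2): 26 + 3 + 13 = 42
σ = (1, 2, 0): 26 + 11 + 11 = 48
σ = (2, 0, 1): (-8) + 3 + 28 = 23
σ = (2, 1, 0): (-8) + 0 + 11 = 3
Optimal value attained by: σ = (0, 2, 1).
Answer: det⊕(C) = 69; verdict: NONSINGULAR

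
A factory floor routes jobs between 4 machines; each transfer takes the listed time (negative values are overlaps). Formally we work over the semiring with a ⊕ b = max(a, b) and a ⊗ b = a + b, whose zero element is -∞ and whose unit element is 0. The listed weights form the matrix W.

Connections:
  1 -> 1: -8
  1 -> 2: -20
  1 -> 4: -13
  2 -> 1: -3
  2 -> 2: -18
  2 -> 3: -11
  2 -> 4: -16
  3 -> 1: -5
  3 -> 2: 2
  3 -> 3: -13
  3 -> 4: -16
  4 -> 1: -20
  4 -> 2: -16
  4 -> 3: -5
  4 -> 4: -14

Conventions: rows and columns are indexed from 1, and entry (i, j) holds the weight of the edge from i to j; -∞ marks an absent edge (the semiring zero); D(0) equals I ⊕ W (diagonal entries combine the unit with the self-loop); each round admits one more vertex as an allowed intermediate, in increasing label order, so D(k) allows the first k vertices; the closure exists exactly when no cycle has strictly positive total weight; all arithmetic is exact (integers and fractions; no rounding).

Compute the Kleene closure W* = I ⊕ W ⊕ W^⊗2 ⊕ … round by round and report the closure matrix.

D(0):
  [0, -20, -∞, -13]
  [-3, 0, -11, -16]
  [-5, 2, 0, -16]
  [-20, -16, -5, 0]
D(1):
  [0, -20, -∞, -13]
  [-3, 0, -11, -16]
  [-5, 2, 0, -16]
  [-20, -16, -5, 0]
D(2):
  [0, -20, -31, -13]
  [-3, 0, -11, -16]
  [-1, 2, 0, -14]
  [-19, -16, -5, 0]
D(3):
  [0, -20, -31, -13]
  [-3, 0, -11, -16]
  [-1, 2, 0, -14]
  [-6, -3, -5, 0]
D(4):
  [0, -16, -18, -13]
  [-3, 0, -11, -16]
  [-1, 2, 0, -14]
  [-6, -3, -5, 0]
Answer: W* = [[0, -16, -18, -13], [-3, 0, -11, -16], [-1, 2, 0, -14], [-6, -3, -5, 0]]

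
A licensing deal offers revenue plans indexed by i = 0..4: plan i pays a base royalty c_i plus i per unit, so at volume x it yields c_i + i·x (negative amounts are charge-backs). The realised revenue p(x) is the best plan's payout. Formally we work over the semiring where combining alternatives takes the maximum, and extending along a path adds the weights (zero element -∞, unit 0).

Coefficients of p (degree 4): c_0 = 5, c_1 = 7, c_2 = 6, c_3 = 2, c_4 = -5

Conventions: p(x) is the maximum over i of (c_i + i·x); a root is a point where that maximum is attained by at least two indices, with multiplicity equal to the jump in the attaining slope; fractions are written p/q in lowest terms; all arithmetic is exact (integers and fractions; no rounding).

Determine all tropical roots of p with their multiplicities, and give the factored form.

hull edge (i=0, c=5) to (i=1, c=7): slope 2, span 1
hull edge (i=1, c=7) to (i=2, c=6): slope -1, span 1
hull edge (i=2, c=6) to (i=3, c=2): slope -4, span 1
hull edge (i=3, c=2) to (i=4, c=-5): slope -7, span 1
Factored form: p(x) = -5 ⊗ (x ⊕ (-2)) ⊗ (x ⊕ 1) ⊗ (x ⊕ 4) ⊗ (x ⊕ 7)
Answer: roots = -2 (mult 1), 1 (mult 1), 4 (mult 1), 7 (mult 1)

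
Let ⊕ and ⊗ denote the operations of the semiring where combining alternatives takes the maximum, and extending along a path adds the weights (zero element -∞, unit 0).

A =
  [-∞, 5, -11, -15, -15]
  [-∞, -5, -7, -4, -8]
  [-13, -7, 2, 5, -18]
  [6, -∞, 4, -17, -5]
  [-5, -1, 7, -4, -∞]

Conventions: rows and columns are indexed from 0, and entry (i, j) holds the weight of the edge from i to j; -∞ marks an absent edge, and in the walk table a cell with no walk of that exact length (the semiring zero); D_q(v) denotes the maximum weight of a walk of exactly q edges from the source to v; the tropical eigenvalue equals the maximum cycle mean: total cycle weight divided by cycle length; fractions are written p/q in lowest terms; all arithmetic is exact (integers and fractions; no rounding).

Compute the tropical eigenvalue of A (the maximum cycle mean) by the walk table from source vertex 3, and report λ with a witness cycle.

q=0: [-∞, -∞, -∞, 0, -∞]
q=1: [6, -∞, 4, -17, -5]
q=2: [-9, 11, 6, 9, -9]
q=3: [15, 6, 13, 11, 4]
q=4: [17, 20, 15, 18, 6]
q=5: [24, 22, 22, 20, 13]
Optimal cycle mean attained by: cycle 2->3->2, total 5 + 4, length 2.
Answer: λ = 9/2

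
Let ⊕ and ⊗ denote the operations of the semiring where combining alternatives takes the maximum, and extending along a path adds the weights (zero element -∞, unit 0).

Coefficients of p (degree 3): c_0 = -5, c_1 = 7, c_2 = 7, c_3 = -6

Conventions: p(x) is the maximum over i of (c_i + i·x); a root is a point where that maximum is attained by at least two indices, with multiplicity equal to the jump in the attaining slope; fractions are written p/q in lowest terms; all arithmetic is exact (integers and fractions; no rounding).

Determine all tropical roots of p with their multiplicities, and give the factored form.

hull edge (i=0, c=-5) to (i=1, c=7): slope 12, span 1
hull edge (i=1, c=7) to (i=2, c=7): slope 0, span 1
hull edge (i=2, c=7) to (i=3, c=-6): slope -13, span 1
Factored form: p(x) = -6 ⊗ (x ⊕ (-12)) ⊗ (x ⊕ 0) ⊗ (x ⊕ 13)
Answer: roots = -12 (mult 1), 0 (mult 1), 13 (mult 1)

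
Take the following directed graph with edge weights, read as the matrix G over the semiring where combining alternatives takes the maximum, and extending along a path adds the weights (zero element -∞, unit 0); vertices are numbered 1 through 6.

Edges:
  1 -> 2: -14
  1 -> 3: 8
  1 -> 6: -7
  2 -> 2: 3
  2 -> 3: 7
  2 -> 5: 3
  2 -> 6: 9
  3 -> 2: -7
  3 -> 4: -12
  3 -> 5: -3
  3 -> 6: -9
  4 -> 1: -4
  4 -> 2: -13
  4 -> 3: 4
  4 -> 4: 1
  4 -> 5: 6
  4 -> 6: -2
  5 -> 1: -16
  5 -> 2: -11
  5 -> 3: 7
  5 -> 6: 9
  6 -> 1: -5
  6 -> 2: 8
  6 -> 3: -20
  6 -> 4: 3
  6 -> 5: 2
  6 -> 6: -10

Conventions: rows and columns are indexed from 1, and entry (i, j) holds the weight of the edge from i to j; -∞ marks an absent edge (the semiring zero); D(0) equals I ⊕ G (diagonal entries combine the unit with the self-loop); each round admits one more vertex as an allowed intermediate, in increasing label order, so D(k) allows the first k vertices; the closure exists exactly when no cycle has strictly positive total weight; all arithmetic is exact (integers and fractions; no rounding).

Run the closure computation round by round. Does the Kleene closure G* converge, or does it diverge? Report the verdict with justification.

Detection: at round 0, diagonal entry (2, 2) turns strictly positive.
Key observation: the cycle 2->2 has total weight 3, which is strictly positive.
Answer: DIVERGES — positive cycle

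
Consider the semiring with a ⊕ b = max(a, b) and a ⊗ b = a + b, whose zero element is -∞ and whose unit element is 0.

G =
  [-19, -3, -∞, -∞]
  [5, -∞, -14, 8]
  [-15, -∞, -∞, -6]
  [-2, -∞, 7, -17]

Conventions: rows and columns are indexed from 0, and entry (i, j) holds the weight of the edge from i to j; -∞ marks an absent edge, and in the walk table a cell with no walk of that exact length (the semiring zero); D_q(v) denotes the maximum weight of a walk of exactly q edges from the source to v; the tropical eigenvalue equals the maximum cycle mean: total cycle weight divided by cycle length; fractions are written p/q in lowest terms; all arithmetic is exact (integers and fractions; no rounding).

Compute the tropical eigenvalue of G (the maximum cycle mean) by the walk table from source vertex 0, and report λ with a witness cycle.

q=0: [0, -∞, -∞, -∞]
q=1: [-19, -3, -∞, -∞]
q=2: [2, -22, -17, 5]
q=3: [3, -1, 12, -12]
q=4: [4, 0, -5, 7]
Optimal cycle mean attained by: cycle 0->1->0, total (-3) + 5, length 2.
Answer: λ = 1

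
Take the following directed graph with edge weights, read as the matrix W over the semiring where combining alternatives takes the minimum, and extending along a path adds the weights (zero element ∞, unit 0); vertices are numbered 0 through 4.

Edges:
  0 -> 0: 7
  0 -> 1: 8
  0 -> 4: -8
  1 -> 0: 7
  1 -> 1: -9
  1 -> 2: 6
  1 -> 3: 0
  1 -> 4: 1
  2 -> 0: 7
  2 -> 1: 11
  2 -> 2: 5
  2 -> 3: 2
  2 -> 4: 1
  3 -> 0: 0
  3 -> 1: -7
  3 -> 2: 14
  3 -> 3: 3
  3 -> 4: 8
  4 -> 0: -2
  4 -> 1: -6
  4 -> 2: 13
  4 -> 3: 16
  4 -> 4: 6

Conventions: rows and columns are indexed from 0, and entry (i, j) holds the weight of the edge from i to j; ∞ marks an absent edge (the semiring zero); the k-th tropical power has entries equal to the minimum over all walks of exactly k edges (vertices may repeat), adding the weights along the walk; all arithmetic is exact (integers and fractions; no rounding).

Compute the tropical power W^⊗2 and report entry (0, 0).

W^⊗2:
  [-10, -14, 5, 8, -2]
  [-2, -18, -3, -9, -8]
  [-1, -5, 10, 5, -1]
  [0, -16, -1, -7, -8]
  [1, -15, 0, -6, -10]
Key observation: the optimum is the walk 0->4->0, with weight (-8) + (-2) = -10.
Optimal value attained by: walk 0->4->0.
Answer: (W^⊗2)[0][0] = -10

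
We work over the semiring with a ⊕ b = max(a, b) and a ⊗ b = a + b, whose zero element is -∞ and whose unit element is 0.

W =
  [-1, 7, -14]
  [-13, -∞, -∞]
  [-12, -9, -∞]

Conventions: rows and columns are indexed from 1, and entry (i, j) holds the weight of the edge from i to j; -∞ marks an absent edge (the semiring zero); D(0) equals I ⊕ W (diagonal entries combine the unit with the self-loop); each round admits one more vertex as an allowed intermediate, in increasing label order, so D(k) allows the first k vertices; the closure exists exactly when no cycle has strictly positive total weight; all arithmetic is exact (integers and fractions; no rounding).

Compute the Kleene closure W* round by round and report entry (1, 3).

D(0):
  [0, 7, -14]
  [-13, 0, -∞]
  [-12, -9, 0]
D(1):
  [0, 7, -14]
  [-13, 0, -27]
  [-12, -5, 0]
D(2):
  [0, 7, -14]
  [-13, 0, -27]
  [-12, -5, 0]
D(3):
  [0, 7, -14]
  [-13, 0, -27]
  [-12, -5, 0]
Answer: W*[1][3] = -14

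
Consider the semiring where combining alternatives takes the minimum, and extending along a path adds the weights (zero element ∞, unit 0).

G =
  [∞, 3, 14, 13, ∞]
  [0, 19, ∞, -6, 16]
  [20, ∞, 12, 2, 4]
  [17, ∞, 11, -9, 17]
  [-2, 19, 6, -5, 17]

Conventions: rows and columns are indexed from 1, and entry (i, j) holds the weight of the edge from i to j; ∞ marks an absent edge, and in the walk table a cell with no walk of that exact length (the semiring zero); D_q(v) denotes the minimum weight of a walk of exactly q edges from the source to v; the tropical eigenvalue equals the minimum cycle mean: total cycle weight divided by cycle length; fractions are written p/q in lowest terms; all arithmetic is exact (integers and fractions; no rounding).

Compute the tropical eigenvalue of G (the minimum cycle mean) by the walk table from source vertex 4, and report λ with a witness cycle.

q=0: [∞, ∞, ∞, 0, ∞]
q=1: [17, ∞, 11, -9, 17]
q=2: [8, 20, 2, -18, 8]
q=3: [-1, 11, -7, -27, -1]
q=4: [-10, 2, -16, -36, -10]
q=5: [-19, -7, -25, -45, -19]
Optimal cycle mean attained by: cycle 4->4, total (-9), length 1.
Answer: λ = -9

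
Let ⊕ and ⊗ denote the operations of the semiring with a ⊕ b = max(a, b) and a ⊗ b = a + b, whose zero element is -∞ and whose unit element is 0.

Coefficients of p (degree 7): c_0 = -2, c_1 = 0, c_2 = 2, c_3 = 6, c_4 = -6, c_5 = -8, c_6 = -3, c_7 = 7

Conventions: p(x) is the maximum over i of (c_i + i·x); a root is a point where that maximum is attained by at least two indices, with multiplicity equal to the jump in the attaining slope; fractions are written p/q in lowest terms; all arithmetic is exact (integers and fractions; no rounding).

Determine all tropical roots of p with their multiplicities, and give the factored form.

hull edge (i=0, c=-2) to (i=3, c=6): slope 8/3, span 3
hull edge (i=3, c=6) to (i=7, c=7): slope 1/4, span 4
Factored form: p(x) = 7 ⊗ (x ⊕ (-8/3)) ⊗ (x ⊕ (-8/3)) ⊗ (x ⊕ (-8/3)) ⊗ (x ⊕ (-1/4)) ⊗ (x ⊕ (-1/4)) ⊗ (x ⊕ (-1/4)) ⊗ (x ⊕ (-1/4))
Answer: roots = -8/3 (mult 3), -1/4 (mult 4)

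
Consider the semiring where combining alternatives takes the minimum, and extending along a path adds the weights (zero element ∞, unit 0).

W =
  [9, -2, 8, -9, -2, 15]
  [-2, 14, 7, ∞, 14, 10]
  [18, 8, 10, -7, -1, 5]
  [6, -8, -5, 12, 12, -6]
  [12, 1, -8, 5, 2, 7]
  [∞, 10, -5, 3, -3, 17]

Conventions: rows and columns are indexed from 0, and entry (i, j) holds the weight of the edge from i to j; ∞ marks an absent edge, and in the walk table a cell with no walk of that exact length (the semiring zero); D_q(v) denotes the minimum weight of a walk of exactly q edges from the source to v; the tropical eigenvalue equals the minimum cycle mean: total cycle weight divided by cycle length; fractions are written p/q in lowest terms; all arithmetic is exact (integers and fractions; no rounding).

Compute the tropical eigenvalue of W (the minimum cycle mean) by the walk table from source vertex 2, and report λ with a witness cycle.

q=0: [∞, ∞, 0, ∞, ∞, ∞]
q=1: [18, 8, 10, -7, -1, 5]
q=2: [-1, -15, -12, 3, 1, -13]
q=3: [-17, -5, -18, -19, -16, -7]
q=4: [-13, -27, -24, -26, -19, -25]
q=5: [-29, -34, -31, -31, -28, -32]
q=6: [-36, -39, -37, -38, -35, -37]
Optimal cycle mean attained by: cycle 0->3->1->0, total (-9) + (-8) + (-2), length 3.
Answer: λ = -19/3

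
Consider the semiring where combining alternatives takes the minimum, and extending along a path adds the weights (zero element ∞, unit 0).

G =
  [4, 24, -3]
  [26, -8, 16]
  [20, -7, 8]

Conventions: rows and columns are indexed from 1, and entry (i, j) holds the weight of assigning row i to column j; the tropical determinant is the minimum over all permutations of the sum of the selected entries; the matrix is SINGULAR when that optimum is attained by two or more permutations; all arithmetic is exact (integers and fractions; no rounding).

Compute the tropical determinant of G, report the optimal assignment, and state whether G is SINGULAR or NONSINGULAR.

σ = (1, 2, 3): 4 + (-8) + 8 = 4
σ = (1, 3, 2): 4 + 16 + (-7) = 13
σ = (2, 1, 3): 24 + 26 + 8 = 58
σ = (2, 3, 1): 24 + 16 + 20 = 60
σ = (3, 1, 2): (-3) + 26 + (-7) = 16
σ = (3, 2, 1): (-3) + (-8) + 20 = 9
Optimal value attained by: σ = (1, 2, 3).
Answer: det⊕(G) = 4; verdict: NONSINGULAR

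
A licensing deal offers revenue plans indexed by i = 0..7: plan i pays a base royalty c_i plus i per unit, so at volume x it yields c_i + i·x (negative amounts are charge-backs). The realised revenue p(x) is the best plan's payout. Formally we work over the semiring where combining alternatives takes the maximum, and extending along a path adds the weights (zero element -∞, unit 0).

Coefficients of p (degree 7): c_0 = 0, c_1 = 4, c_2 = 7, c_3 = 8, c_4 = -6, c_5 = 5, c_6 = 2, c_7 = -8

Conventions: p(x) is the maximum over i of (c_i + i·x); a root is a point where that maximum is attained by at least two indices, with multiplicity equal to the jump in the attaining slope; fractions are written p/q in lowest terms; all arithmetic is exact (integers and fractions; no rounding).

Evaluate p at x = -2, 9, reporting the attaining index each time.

p(-2) = max(0+0·(-2)=0, 4+1·(-2)=2, 7+2·(-2)=3, 8+3·(-2)=2, -6+4·(-2)=-14, 5+5·(-2)=-5, 2+6·(-2)=-10, -8+7·(-2)=-22) = 3 (attained by i=2)
p(9) = max(0+0·9=0, 4+1·9=13, 7+2·9=25, 8+3·9=35, -6+4·9=30, 5+5·9=50, 2+6·9=56, -8+7·9=55) = 56 (attained by i=6)
Answer: p(-2) = 3; p(9) = 56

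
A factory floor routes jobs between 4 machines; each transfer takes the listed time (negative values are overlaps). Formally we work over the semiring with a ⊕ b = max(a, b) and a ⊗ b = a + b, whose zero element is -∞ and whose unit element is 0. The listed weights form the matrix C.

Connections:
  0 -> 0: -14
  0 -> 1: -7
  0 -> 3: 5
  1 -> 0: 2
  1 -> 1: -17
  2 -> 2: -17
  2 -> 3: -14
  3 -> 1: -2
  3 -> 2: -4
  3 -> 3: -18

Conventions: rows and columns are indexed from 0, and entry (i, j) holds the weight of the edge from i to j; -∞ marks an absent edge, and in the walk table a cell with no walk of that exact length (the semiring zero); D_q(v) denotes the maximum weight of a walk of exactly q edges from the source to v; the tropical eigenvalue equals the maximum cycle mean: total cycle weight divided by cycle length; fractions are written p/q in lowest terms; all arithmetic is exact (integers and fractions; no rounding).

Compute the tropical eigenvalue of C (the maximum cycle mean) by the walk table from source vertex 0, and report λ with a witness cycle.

q=0: [0, -∞, -∞, -∞]
q=1: [-14, -7, -∞, 5]
q=2: [-5, 3, 1, -9]
q=3: [5, -11, -13, 0]
q=4: [-9, -2, -4, 10]
Optimal cycle mean attained by: cycle 0->3->1->0, total 5 + (-2) + 2, length 3.
Answer: λ = 5/3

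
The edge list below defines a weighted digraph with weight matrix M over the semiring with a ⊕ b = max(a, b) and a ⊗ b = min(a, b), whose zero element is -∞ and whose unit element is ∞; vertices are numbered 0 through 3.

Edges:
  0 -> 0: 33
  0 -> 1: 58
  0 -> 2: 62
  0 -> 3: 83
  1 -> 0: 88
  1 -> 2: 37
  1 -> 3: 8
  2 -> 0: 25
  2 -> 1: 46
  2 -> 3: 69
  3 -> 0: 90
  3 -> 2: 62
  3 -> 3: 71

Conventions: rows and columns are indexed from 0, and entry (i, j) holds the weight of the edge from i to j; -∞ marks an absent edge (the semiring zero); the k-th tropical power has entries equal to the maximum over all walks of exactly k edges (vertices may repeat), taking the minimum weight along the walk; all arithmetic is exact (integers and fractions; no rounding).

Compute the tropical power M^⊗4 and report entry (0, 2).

M^⊗2:
  [83, 46, 62, 71]
  [33, 58, 62, 83]
  [69, 25, 62, 69]
  [71, 58, 62, 83]
M^⊗3:
  [71, 58, 62, 83]
  [83, 46, 62, 71]
  [69, 58, 62, 69]
  [83, 58, 62, 71]
M^⊗4:
  [83, 58, 62, 71]
  [71, 58, 62, 83]
  [69, 58, 62, 69]
  [71, 58, 62, 83]
Key observation: the optimum is the walk 0->2->3->0->2, with weight 62 min 69 min 90 min 62 = 62.
Optimal value attained by: walk 0->2->3->0->2.
Answer: (M^⊗4)[0][2] = 62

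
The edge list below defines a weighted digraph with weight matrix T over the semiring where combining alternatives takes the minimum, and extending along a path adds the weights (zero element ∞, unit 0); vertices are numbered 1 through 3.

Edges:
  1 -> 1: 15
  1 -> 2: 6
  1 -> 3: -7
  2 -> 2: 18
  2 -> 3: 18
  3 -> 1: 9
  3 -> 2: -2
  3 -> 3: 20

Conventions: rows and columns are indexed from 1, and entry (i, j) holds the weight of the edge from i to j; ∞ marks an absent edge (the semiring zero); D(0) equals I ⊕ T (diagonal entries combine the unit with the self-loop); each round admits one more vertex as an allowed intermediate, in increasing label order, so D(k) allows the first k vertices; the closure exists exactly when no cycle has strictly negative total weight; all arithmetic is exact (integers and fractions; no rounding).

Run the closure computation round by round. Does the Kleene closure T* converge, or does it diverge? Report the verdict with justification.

D(0):
  [0, 6, -7]
  [∞, 0, 18]
  [9, -2, 0]
D(1):
  [0, 6, -7]
  [∞, 0, 18]
  [9, -2, 0]
D(2):
  [0, 6, -7]
  [∞, 0, 18]
  [9, -2, 0]
D(3):
  [0, -9, -7]
  [27, 0, 18]
  [9, -2, 0]
Key observation: every diagonal entry stays at the unit through all rounds, so no improving cycle exists.
Answer: CONVERGES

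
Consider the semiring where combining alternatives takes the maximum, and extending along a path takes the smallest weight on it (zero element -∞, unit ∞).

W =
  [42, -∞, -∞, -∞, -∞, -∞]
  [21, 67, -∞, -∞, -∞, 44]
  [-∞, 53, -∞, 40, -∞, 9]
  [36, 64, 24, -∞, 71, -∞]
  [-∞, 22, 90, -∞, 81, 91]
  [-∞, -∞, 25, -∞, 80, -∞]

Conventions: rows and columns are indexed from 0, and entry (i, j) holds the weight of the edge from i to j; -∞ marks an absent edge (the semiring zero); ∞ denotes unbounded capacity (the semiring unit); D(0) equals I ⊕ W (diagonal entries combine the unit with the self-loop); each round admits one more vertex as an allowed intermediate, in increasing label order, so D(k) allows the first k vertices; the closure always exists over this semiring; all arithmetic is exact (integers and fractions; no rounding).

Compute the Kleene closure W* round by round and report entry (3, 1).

D(0):
  [∞, -∞, -∞, -∞, -∞, -∞]
  [21, ∞, -∞, -∞, -∞, 44]
  [-∞, 53, ∞, 40, -∞, 9]
  [36, 64, 24, ∞, 71, -∞]
  [-∞, 22, 90, -∞, ∞, 91]
  [-∞, -∞, 25, -∞, 80, ∞]
D(1):
  [∞, -∞, -∞, -∞, -∞, -∞]
  [21, ∞, -∞, -∞, -∞, 44]
  [-∞, 53, ∞, 40, -∞, 9]
  [36, 64, 24, ∞, 71, -∞]
  [-∞, 22, 90, -∞, ∞, 91]
  [-∞, -∞, 25, -∞, 80, ∞]
D(2):
  [∞, -∞, -∞, -∞, -∞, -∞]
  [21, ∞, -∞, -∞, -∞, 44]
  [21, 53, ∞, 40, -∞, 44]
  [36, 64, 24, ∞, 71, 44]
  [21, 22, 90, -∞, ∞, 91]
  [-∞, -∞, 25, -∞, 80, ∞]
D(3):
  [∞, -∞, -∞, -∞, -∞, -∞]
  [21, ∞, -∞, -∞, -∞, 44]
  [21, 53, ∞, 40, -∞, 44]
  [36, 64, 24, ∞, 71, 44]
  [21, 53, 90, 40, ∞, 91]
  [21, 25, 25, 25, 80, ∞]
D(4):
  [∞, -∞, -∞, -∞, -∞, -∞]
  [21, ∞, -∞, -∞, -∞, 44]
  [36, 53, ∞, 40, 40, 44]
  [36, 64, 24, ∞, 71, 44]
  [36, 53, 90, 40, ∞, 91]
  [25, 25, 25, 25, 80, ∞]
D(5):
  [∞, -∞, -∞, -∞, -∞, -∞]
  [21, ∞, -∞, -∞, -∞, 44]
  [36, 53, ∞, 40, 40, 44]
  [36, 64, 71, ∞, 71, 71]
  [36, 53, 90, 40, ∞, 91]
  [36, 53, 80, 40, 80, ∞]
D(6):
  [∞, -∞, -∞, -∞, -∞, -∞]
  [36, ∞, 44, 40, 44, 44]
  [36, 53, ∞, 40, 44, 44]
  [36, 64, 71, ∞, 71, 71]
  [36, 53, 90, 40, ∞, 91]
  [36, 53, 80, 40, 80, ∞]
Answer: W*[3][1] = 64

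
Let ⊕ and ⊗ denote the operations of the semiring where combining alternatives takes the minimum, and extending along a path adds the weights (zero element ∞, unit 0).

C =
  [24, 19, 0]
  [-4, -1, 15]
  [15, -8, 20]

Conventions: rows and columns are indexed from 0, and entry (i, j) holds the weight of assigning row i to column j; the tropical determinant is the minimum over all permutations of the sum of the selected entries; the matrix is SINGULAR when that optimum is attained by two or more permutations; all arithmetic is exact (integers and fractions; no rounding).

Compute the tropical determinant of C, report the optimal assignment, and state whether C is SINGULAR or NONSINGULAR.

σ = (0, 1, 2): 24 + (-1) + 20 = 43
σ = (0, 2, 1): 24 + 15 + (-8) = 31
σ = (1, 0, 2): 19 + (-4) + 20 = 35
σ = (1, 2, 0): 19 + 15 + 15 = 49
σ = (2, 0, 1): 0 + (-4) + (-8) = -12
σ = (2, 1, 0): 0 + (-1) + 15 = 14
Optimal value attained by: σ = (2, 0, 1).
Answer: det⊕(C) = -12; verdict: NONSINGULAR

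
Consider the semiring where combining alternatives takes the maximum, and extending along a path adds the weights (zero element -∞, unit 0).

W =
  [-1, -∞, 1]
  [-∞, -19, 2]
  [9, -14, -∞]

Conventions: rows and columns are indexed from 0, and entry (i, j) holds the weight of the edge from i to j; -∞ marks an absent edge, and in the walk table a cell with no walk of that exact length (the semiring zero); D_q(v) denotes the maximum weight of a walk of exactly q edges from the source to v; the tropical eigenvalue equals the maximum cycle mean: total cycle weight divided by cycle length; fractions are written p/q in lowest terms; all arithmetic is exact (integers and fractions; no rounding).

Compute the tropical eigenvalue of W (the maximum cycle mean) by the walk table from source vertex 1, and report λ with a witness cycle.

q=0: [-∞, 0, -∞]
q=1: [-∞, -19, 2]
q=2: [11, -12, -17]
q=3: [10, -31, 12]
Optimal cycle mean attained by: cycle 0->2->0, total 1 + 9, length 2.
Answer: λ = 5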